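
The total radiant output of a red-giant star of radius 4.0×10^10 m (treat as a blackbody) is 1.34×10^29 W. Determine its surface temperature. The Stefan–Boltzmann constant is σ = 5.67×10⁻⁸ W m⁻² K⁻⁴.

T ≈ 3290 K

A = 4πr² = 4π × (4.0×10^10)² = 2.01×10^22 m².
From P = σAT⁴, T = (P / σA)^(1/4) = (1.34×10^29 / (5.67×10⁻⁸ × 2.01×10^22))^(1/4).
T = (1.18×10^14)^(1/4) = 3290 K.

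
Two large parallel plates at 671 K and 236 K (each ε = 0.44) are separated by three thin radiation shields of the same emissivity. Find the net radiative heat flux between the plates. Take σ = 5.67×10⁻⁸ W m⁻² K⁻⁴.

Each of the 4 gaps contributes resistance (2/ε − 1) = 2/0.44 − 1 = 3.545; total = 14.18.
q = σ(T₁⁴ − T₂⁴) / 14.18 = 5.67×10⁻⁸ × 2.00×10^11 / 14.18 = 798 W/m².

q ≈ 798 W/m²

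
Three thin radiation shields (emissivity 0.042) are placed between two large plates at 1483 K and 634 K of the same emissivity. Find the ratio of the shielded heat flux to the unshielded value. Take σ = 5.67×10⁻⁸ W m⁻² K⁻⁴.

ratio ≈ 0.250

With N identical shields there are N+1 = 4 gaps in series, each with the same radiative resistance, so the flux falls to 1/(N+1) of its unshielded value.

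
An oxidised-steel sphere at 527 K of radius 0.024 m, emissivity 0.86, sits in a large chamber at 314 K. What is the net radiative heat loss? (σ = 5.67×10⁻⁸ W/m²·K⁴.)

A = 4πr² = 4π × (0.024)² = 7.24×10^-3 m².
Q = εσA(T⁴ − T_s⁴). T⁴ − T_s⁴ = (527)⁴ − (314)⁴ = 7.71×10^10 − 9.72×10^9 = 6.74×10^10 K⁴.
Q = 0.86 × 5.67×10⁻⁸ × 7.24×10^-3 × 6.74×10^10 = 23.8 W.

Q ≈ 23.8 W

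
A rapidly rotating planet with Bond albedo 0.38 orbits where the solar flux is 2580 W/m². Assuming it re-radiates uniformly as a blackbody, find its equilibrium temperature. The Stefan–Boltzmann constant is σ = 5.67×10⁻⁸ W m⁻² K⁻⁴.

T ≈ 290 K

Power absorbed = (1−a)S·πR²; power emitted = 4πR²σT⁴. Equating and cancelling πR²:
T = ((1−a)S / 4σ)^(1/4) = (1600 / (4 × 5.67×10⁻⁸))^(1/4) = (7.05×10^9)^(1/4).
T = 290 K.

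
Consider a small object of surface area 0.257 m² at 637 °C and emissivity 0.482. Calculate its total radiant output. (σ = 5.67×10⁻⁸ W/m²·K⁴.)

637 °C = 910 K.
Stefan–Boltzmann: P = εσAT⁴ = 0.482 × 5.67×10⁻⁸ × 0.257 × (910)⁴ = 0.482 × 5.67×10⁻⁸ × 0.257 × 6.86×10^11.
P = 4820 W.

P ≈ 4820 W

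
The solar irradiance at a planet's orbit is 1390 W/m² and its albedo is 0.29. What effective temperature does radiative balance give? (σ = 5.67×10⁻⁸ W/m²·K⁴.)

Power absorbed = (1−a)S·πR²; power emitted = 4πR²σT⁴. Equating and cancelling πR²:
T = ((1−a)S / 4σ)^(1/4) = (987 / (4 × 5.67×10⁻⁸))^(1/4) = (4.35×10^9)^(1/4).
T = 257 K.

T ≈ 257 K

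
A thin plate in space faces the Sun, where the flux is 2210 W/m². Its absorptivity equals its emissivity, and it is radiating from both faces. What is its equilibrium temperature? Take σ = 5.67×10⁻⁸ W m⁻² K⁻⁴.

Absorbed flux αS = emitted flux 2εσT⁴ per unit area; with α = ε this gives T = (S/2σ)^(1/4).
T = (2210 / (2 × 5.67×10⁻⁸))^(1/4) = (1.95×10^10)^(1/4).
T = 374 K.

T ≈ 374 K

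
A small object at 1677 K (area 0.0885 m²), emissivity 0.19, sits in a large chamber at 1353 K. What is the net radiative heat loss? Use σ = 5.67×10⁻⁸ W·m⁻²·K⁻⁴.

Q = εσA(T⁴ − T_s⁴). T⁴ − T_s⁴ = (1677)⁴ − (1353)⁴ = 7.91×10^12 − 3.35×10^12 = 4.56×10^12 K⁴.
Q = 0.19 × 5.67×10⁻⁸ × 0.0885 × 4.56×10^12 = 4350 W.

Q ≈ 4350 W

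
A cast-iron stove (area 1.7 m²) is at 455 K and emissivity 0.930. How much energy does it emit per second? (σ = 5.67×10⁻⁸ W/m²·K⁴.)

P ≈ 3840 W

Stefan–Boltzmann: P = εσAT⁴ = 0.930 × 5.67×10⁻⁸ × 1.70 × (455)⁴ = 0.930 × 5.67×10⁻⁸ × 1.70 × 4.29×10^10.
P = 3840 W.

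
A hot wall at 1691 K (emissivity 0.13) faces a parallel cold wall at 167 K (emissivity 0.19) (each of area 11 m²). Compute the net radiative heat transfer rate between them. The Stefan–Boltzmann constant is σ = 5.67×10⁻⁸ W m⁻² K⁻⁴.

For two large parallel gray plates, q = σ(T₁⁴ − T₂⁴) / (1/ε₁ + 1/ε₂ − 1).
1/ε₁ + 1/ε₂ − 1 = 1/0.13 + 1/0.19 − 1 = 11.96.
T₁⁴ − T₂⁴ = 8.18×10^12 − 7.78×10^8 = 8.18×10^12 K⁴.
q = 5.67×10⁻⁸ × 8.18×10^12 / 11.96 = 38800 W/m².
Q = q·A = 38800 × 11 = 4.27×10^5 W.

Q ≈ 4.27×10^5 W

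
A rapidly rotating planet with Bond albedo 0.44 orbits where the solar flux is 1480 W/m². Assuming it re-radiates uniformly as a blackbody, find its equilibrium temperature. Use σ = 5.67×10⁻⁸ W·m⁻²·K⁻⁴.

Power absorbed = (1−a)S·πR²; power emitted = 4πR²σT⁴. Equating and cancelling πR²:
T = ((1−a)S / 4σ)^(1/4) = (829 / (4 × 5.67×10⁻⁸))^(1/4) = (3.65×10^9)^(1/4).
T = 246 K.

T ≈ 246 K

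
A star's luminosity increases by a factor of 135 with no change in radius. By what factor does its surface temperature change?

P ∝ T⁴ ⇒ T ∝ P^(1/4), so T scales by (135)^(1/4) = 3.41.

factor ≈ 3.41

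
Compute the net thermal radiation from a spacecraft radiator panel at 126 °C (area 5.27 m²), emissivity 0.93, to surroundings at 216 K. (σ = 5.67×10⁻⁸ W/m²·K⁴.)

Convert: 126 °C = 399 K.
Q = εσA(T⁴ − T_s⁴). T⁴ − T_s⁴ = (399)⁴ − (216)⁴ = 2.53×10^10 − 2.18×10^9 = 2.32×10^10 K⁴.
Q = 0.93 × 5.67×10⁻⁸ × 5.27 × 2.32×10^10 = 6440 W.

Q ≈ 6440 W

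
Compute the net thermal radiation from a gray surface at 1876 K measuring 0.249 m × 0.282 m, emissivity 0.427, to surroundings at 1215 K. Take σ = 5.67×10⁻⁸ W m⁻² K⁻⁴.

A = 0.249 × 0.282 = 0.0702 m².
Q = εσA(T⁴ − T_s⁴). T⁴ − T_s⁴ = (1876)⁴ − (1215)⁴ = 1.24×10^13 − 2.18×10^12 = 1.02×10^13 K⁴.
Q = 0.427 × 5.67×10⁻⁸ × 0.0702 × 1.02×10^13 = 17400 W.

Q ≈ 17400 W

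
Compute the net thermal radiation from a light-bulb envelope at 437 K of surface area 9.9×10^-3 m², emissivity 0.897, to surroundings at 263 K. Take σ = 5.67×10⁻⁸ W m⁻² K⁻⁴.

Q ≈ 16.0 W

Q = εσA(T⁴ − T_s⁴). T⁴ − T_s⁴ = (437)⁴ − (263)⁴ = 3.65×10^10 − 4.78×10^9 = 3.17×10^10 K⁴.
Q = 0.897 × 5.67×10⁻⁸ × 9.90×10^-3 × 3.17×10^10 = 16.0 W.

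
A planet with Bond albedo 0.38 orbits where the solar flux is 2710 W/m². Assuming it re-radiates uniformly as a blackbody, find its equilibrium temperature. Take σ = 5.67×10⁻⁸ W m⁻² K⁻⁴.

T ≈ 293 K

Power absorbed = (1−a)S·πR²; power emitted = 4πR²σT⁴. Equating and cancelling πR²:
T = ((1−a)S / 4σ)^(1/4) = (1680 / (4 × 5.67×10⁻⁸))^(1/4) = (7.41×10^9)^(1/4).
T = 293 K.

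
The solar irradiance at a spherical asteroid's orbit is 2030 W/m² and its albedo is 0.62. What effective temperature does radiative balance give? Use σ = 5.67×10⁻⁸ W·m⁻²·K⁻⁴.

T ≈ 241 K

Power absorbed = (1−a)S·πR²; power emitted = 4πR²σT⁴. Equating and cancelling πR²:
T = ((1−a)S / 4σ)^(1/4) = (771 / (4 × 5.67×10⁻⁸))^(1/4) = (3.40×10^9)^(1/4).
T = 241 K.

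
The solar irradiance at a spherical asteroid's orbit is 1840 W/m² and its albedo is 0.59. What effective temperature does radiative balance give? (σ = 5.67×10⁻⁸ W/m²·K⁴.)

T ≈ 240 K

Power absorbed = (1−a)S·πR²; power emitted = 4πR²σT⁴. Equating and cancelling πR²:
T = ((1−a)S / 4σ)^(1/4) = (754 / (4 × 5.67×10⁻⁸))^(1/4) = (3.33×10^9)^(1/4).
T = 240 K.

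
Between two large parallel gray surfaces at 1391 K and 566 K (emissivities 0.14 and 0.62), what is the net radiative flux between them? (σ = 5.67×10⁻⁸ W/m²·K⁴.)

For two large parallel gray plates, q = σ(T₁⁴ − T₂⁴) / (1/ε₁ + 1/ε₂ − 1).
1/ε₁ + 1/ε₂ − 1 = 1/0.14 + 1/0.62 − 1 = 7.756.
T₁⁴ − T₂⁴ = 3.74×10^12 − 1.03×10^11 = 3.64×10^12 K⁴.
q = 5.67×10⁻⁸ × 3.64×10^12 / 7.756 = 26600 W/m².

q ≈ 26600 W/m²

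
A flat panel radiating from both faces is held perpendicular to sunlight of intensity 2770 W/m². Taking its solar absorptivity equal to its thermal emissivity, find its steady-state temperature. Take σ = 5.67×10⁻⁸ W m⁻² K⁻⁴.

T ≈ 395 K

Absorbed flux αS = emitted flux 2εσT⁴ per unit area; with α = ε this gives T = (S/2σ)^(1/4).
T = (2770 / (2 × 5.67×10⁻⁸))^(1/4) = (2.44×10^10)^(1/4).
T = 395 K.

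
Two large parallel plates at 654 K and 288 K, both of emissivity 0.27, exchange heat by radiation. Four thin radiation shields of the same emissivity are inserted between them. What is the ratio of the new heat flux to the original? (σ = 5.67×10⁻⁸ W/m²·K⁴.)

ratio ≈ 0.200

With N identical shields there are N+1 = 5 gaps in series, each with the same radiative resistance, so the flux falls to 1/(N+1) of its unshielded value.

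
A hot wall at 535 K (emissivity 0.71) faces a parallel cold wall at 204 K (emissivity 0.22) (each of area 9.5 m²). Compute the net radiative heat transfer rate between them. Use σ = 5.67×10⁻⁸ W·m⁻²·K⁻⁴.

For two large parallel gray plates, q = σ(T₁⁴ − T₂⁴) / (1/ε₁ + 1/ε₂ − 1).
1/ε₁ + 1/ε₂ − 1 = 1/0.71 + 1/0.22 − 1 = 4.954.
T₁⁴ − T₂⁴ = 8.19×10^10 − 1.73×10^9 = 8.02×10^10 K⁴.
q = 5.67×10⁻⁸ × 8.02×10^10 / 4.954 = 918 W/m².
Q = q·A = 918 × 9.5 = 8720 W.

Q ≈ 8720 W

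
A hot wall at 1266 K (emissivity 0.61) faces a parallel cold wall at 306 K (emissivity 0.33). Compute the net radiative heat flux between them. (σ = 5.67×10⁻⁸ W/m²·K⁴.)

For two large parallel gray plates, q = σ(T₁⁴ − T₂⁴) / (1/ε₁ + 1/ε₂ − 1).
1/ε₁ + 1/ε₂ − 1 = 1/0.61 + 1/0.33 − 1 = 3.670.
T₁⁴ − T₂⁴ = 2.57×10^12 − 8.77×10^9 = 2.56×10^12 K⁴.
q = 5.67×10⁻⁸ × 2.56×10^12 / 3.670 = 39600 W/m².

q ≈ 39600 W/m²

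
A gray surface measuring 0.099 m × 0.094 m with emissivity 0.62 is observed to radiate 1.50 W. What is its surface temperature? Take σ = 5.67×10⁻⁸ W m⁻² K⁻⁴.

A = 0.099 × 0.094 = 9.31×10^-3 m².
From P = εσAT⁴, T = (P / εσA)^(1/4) = (1.50 / (0.62 × 5.67×10⁻⁸ × 9.31×10^-3))^(1/4).
T = (4.59×10^9)^(1/4) = 260 K.

T ≈ 260 K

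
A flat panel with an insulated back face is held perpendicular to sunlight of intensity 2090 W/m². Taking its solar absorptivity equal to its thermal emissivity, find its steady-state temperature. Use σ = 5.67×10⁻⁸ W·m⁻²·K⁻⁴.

Absorbed flux αS = emitted flux εσT⁴ (one radiating face); with α = ε, T = (S/σ)^(1/4).
T = (2090 / 5.67×10⁻⁸)^(1/4) = (3.69×10^10)^(1/4).
T = 438 K.

T ≈ 438 K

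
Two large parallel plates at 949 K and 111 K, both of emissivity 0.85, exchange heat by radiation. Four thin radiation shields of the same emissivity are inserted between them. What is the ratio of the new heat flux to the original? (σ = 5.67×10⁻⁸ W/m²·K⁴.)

ratio ≈ 0.200

With N identical shields there are N+1 = 5 gaps in series, each with the same radiative resistance, so the flux falls to 1/(N+1) of its unshielded value.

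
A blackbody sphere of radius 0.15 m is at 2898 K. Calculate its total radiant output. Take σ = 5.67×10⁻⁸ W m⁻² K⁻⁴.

P ≈ 1.13×10^6 W

A = 4πr² = 4π × (0.15)² = 0.283 m².
P = σAT⁴ = 5.67×10⁻⁸ × 0.283 × (2898)⁴ = 5.67×10⁻⁸ × 0.283 × 7.05×10^13.
P = 1.13×10^6 W.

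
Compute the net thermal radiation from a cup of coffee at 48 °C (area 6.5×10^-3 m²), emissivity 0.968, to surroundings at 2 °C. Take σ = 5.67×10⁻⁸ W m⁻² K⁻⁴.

Convert: 48 °C = 321 K; 2 °C = 275 K.
Q = εσA(T⁴ − T_s⁴). T⁴ − T_s⁴ = (321)⁴ − (275)⁴ = 1.06×10^10 − 5.72×10^9 = 4.90×10^9 K⁴.
Q = 0.968 × 5.67×10⁻⁸ × 6.50×10^-3 × 4.90×10^9 = 1.75 W.

Q ≈ 1.75 W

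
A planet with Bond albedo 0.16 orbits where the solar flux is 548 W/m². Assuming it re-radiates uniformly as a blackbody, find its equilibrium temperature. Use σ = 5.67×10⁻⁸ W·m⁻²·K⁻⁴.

Power absorbed = (1−a)S·πR²; power emitted = 4πR²σT⁴. Equating and cancelling πR²:
T = ((1−a)S / 4σ)^(1/4) = (460 / (4 × 5.67×10⁻⁸))^(1/4) = (2.03×10^9)^(1/4).
T = 212 K.

T ≈ 212 K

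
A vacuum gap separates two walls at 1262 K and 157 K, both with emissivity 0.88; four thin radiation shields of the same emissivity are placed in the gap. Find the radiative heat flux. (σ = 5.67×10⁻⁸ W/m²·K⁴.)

q ≈ 22600 W/m²

Each of the 5 gaps contributes resistance (2/ε − 1) = 2/0.88 − 1 = 1.273; total = 6.364.
q = σ(T₁⁴ − T₂⁴) / 6.364 = 5.67×10⁻⁸ × 2.54×10^12 / 6.364 = 22600 W/m².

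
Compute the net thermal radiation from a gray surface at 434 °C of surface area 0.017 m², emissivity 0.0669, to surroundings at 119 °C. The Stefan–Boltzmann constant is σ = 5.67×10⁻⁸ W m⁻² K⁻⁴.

Q ≈ 14.6 W

Convert: 434 °C = 707 K; 119 °C = 392 K.
Q = εσA(T⁴ − T_s⁴). T⁴ − T_s⁴ = (707)⁴ − (392)⁴ = 2.50×10^11 − 2.36×10^10 = 2.26×10^11 K⁴.
Q = 0.0669 × 5.67×10⁻⁸ × 0.0170 × 2.26×10^11 = 14.6 W.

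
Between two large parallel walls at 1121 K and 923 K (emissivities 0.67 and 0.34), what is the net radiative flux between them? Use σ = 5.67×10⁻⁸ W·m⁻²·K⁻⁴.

For two large parallel gray plates, q = σ(T₁⁴ − T₂⁴) / (1/ε₁ + 1/ε₂ − 1).
1/ε₁ + 1/ε₂ − 1 = 1/0.67 + 1/0.34 − 1 = 3.434.
T₁⁴ − T₂⁴ = 1.58×10^12 − 7.26×10^11 = 8.53×10^11 K⁴.
q = 5.67×10⁻⁸ × 8.53×10^11 / 3.434 = 14100 W/m².

q ≈ 14100 W/m²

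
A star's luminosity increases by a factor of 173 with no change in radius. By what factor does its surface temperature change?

P ∝ T⁴ ⇒ T ∝ P^(1/4), so T scales by (173)^(1/4) = 3.63.

factor ≈ 3.63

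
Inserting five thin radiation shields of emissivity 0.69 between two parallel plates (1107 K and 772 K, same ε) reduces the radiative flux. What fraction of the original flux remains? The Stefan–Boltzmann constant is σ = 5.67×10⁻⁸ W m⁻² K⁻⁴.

ratio ≈ 0.167

With N identical shields there are N+1 = 6 gaps in series, each with the same radiative resistance, so the flux falls to 1/(N+1) of its unshielded value.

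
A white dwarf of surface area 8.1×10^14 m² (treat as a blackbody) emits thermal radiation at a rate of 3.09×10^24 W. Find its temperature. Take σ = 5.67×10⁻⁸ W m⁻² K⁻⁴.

From P = σAT⁴, T = (P / σA)^(1/4) = (3.09×10^24 / (5.67×10⁻⁸ × 8.10×10^14))^(1/4).
T = (6.73×10^16)^(1/4) = 16100 K.

T ≈ 16100 K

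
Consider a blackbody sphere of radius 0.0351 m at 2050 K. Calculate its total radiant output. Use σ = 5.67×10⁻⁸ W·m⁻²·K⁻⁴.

A = 4πr² = 4π × (0.0351)² = 0.0155 m².
P = σAT⁴ = 5.67×10⁻⁸ × 0.0155 × (2050)⁴ = 5.67×10⁻⁸ × 0.0155 × 1.77×10^13.
P = 15500 W.

P ≈ 15500 W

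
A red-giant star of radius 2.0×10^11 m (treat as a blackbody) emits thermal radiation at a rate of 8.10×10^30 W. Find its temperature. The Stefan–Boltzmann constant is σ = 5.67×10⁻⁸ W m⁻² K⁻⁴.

A = 4πr² = 4π × (2.0×10^11)² = 5.03×10^23 m².
From P = σAT⁴, T = (P / σA)^(1/4) = (8.10×10^30 / (5.67×10⁻⁸ × 5.03×10^23))^(1/4).
T = (2.84×10^14)^(1/4) = 4110 K.

T ≈ 4110 K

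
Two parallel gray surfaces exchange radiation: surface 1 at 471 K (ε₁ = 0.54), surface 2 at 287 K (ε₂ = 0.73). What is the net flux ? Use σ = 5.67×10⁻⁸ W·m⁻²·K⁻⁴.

For two large parallel gray plates, q = σ(T₁⁴ − T₂⁴) / (1/ε₁ + 1/ε₂ − 1).
1/ε₁ + 1/ε₂ − 1 = 1/0.54 + 1/0.73 − 1 = 2.222.
T₁⁴ − T₂⁴ = 4.92×10^10 − 6.78×10^9 = 4.24×10^10 K⁴.
q = 5.67×10⁻⁸ × 4.24×10^10 / 2.222 = 1080 W/m².

q ≈ 1080 W/m²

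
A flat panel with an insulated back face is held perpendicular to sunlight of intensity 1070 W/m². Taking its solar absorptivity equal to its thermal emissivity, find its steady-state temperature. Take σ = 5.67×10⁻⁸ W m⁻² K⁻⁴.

Absorbed flux αS = emitted flux εσT⁴ (one radiating face); with α = ε, T = (S/σ)^(1/4).
T = (1070 / 5.67×10⁻⁸)^(1/4) = (1.89×10^10)^(1/4).
T = 371 K.

T ≈ 371 K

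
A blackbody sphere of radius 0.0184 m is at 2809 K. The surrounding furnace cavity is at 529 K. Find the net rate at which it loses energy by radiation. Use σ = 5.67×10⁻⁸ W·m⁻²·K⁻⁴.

Q ≈ 15000 W

A = 4πr² = 4π × (0.0184)² = 4.25×10^-3 m².
Q = σA(T⁴ − T_s⁴). T⁴ − T_s⁴ = (2809)⁴ − (529)⁴ = 6.23×10^13 − 7.83×10^10 = 6.22×10^13 K⁴.
Q = 5.67×10⁻⁸ × 4.25×10^-3 × 6.22×10^13 = 15000 W.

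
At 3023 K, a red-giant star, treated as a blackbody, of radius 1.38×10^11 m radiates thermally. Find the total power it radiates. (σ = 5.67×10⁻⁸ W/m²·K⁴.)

A = 4πr² = 4π × (1.38×10^11)² = 2.39×10^23 m².
P = σAT⁴ = 5.67×10⁻⁸ × 2.39×10^23 × (3023)⁴ = 5.67×10⁻⁸ × 2.39×10^23 × 8.35×10^13.
P = 1.13×10^30 W.

P ≈ 1.13×10^30 W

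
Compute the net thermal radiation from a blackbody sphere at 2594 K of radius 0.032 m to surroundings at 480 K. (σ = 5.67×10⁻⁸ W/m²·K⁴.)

Q ≈ 33000 W

A = 4πr² = 4π × (0.032)² = 0.0129 m².
Q = σA(T⁴ − T_s⁴). T⁴ − T_s⁴ = (2594)⁴ − (480)⁴ = 4.53×10^13 − 5.31×10^10 = 4.52×10^13 K⁴.
Q = 5.67×10⁻⁸ × 0.0129 × 4.52×10^13 = 33000 W.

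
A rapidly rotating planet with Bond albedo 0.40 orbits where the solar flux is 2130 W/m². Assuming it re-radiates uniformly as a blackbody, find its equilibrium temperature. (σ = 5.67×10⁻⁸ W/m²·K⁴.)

T ≈ 274 K

Power absorbed = (1−a)S·πR²; power emitted = 4πR²σT⁴. Equating and cancelling πR²:
T = ((1−a)S / 4σ)^(1/4) = (1280 / (4 × 5.67×10⁻⁸))^(1/4) = (5.63×10^9)^(1/4).
T = 274 K.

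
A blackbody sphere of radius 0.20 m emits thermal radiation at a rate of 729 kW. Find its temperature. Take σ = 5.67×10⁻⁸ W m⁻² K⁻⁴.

T ≈ 2250 K

A = 4πr² = 4π × (0.20)² = 0.503 m².
From P = σAT⁴, T = (P / σA)^(1/4) = (7.29×10^5 / (5.67×10⁻⁸ × 0.503))^(1/4).
T = (2.56×10^13)^(1/4) = 2250 K.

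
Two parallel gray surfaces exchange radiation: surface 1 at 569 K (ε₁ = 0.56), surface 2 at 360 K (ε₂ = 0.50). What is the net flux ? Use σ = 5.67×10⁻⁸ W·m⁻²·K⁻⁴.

For two large parallel gray plates, q = σ(T₁⁴ − T₂⁴) / (1/ε₁ + 1/ε₂ − 1).
1/ε₁ + 1/ε₂ − 1 = 1/0.56 + 1/0.50 − 1 = 2.786.
T₁⁴ − T₂⁴ = 1.05×10^11 − 1.68×10^10 = 8.80×10^10 K⁴.
q = 5.67×10⁻⁸ × 8.80×10^10 / 2.786 = 1790 W/m².

q ≈ 1790 W/m²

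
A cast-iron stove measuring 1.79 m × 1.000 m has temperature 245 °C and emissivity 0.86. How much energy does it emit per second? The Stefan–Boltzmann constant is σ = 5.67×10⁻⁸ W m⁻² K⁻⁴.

P ≈ 6280 W

A = 1.79 × 1.000 = 1.79 m².
245 °C = 518 K.
Stefan–Boltzmann: P = εσAT⁴ = 0.86 × 5.67×10⁻⁸ × 1.79 × (518)⁴ = 0.86 × 5.67×10⁻⁸ × 1.79 × 7.20×10^10.
P = 6280 W.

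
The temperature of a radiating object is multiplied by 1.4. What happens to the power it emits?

P ∝ T⁴, so the power scales as (1.4)⁴ = 3.84.

factor ≈ 3.84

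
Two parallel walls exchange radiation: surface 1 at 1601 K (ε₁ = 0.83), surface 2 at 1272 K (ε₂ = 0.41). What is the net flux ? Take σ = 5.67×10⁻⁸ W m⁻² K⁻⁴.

For two large parallel gray plates, q = σ(T₁⁴ − T₂⁴) / (1/ε₁ + 1/ε₂ − 1).
1/ε₁ + 1/ε₂ − 1 = 1/0.83 + 1/0.41 − 1 = 2.644.
T₁⁴ − T₂⁴ = 6.57×10^12 − 2.62×10^12 = 3.95×10^12 K⁴.
q = 5.67×10⁻⁸ × 3.95×10^12 / 2.644 = 84800 W/m².

q ≈ 84800 W/m²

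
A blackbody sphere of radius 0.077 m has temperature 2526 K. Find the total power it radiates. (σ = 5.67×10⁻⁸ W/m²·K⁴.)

P ≈ 1.72×10^5 W

A = 4πr² = 4π × (0.077)² = 0.0745 m².
P = σAT⁴ = 5.67×10⁻⁸ × 0.0745 × (2526)⁴ = 5.67×10⁻⁸ × 0.0745 × 4.07×10^13.
P = 1.72×10^5 W.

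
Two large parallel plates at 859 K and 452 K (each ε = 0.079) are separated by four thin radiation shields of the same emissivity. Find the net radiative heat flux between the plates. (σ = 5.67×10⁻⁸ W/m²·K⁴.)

q ≈ 234 W/m²

Each of the 5 gaps contributes resistance (2/ε − 1) = 2/0.079 − 1 = 24.32; total = 121.6.
q = σ(T₁⁴ − T₂⁴) / 121.6 = 5.67×10⁻⁸ × 5.03×10^11 / 121.6 = 234 W/m².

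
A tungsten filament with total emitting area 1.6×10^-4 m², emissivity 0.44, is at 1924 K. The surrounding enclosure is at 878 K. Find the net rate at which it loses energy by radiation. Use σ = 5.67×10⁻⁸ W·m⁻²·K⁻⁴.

Q = εσA(T⁴ − T_s⁴). T⁴ − T_s⁴ = (1924)⁴ − (878)⁴ = 1.37×10^13 − 5.94×10^11 = 1.31×10^13 K⁴.
Q = 0.44 × 5.67×10⁻⁸ × 1.60×10^-4 × 1.31×10^13 = 52.3 W.

Q ≈ 52.3 W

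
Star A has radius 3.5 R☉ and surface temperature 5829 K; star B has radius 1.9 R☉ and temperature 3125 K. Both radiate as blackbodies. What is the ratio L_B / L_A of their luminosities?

L_B/L_A ≈ 0.0243

L = 4πR²σT⁴ ∝ R²T⁴, so L_B/L_A = (1.9/3.5)² × (3125/5829)⁴ = 0.295 × 0.0826 = 0.0243.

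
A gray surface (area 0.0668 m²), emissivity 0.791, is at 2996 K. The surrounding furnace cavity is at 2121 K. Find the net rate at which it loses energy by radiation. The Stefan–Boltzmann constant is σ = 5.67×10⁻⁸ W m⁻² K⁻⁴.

Q = εσA(T⁴ − T_s⁴). T⁴ − T_s⁴ = (2996)⁴ − (2121)⁴ = 8.06×10^13 − 2.02×10^13 = 6.03×10^13 K⁴.
Q = 0.791 × 5.67×10⁻⁸ × 0.0668 × 6.03×10^13 = 1.81×10^5 W.

Q ≈ 1.81×10^5 W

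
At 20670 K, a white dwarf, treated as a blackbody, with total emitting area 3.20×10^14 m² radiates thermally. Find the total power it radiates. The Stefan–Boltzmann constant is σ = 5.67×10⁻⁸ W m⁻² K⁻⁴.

P ≈ 3.31×10^24 W

P = σAT⁴ = 5.67×10⁻⁸ × 3.20×10^14 × (20670)⁴ = 5.67×10⁻⁸ × 3.20×10^14 × 1.83×10^17.
P = 3.31×10^24 W.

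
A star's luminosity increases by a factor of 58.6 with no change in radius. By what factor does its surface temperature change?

P ∝ T⁴ ⇒ T ∝ P^(1/4), so T scales by (58.6)^(1/4) = 2.77.

factor ≈ 2.77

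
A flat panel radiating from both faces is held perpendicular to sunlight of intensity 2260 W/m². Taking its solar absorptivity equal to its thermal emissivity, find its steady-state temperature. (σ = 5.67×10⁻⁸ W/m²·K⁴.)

T ≈ 376 K

Absorbed flux αS = emitted flux 2εσT⁴ per unit area; with α = ε this gives T = (S/2σ)^(1/4).
T = (2260 / (2 × 5.67×10⁻⁸))^(1/4) = (1.99×10^10)^(1/4).
T = 376 K.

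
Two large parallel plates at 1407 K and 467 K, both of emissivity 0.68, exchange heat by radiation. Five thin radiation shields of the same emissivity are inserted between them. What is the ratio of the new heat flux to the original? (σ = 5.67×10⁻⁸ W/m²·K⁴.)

ratio ≈ 0.167

With N identical shields there are N+1 = 6 gaps in series, each with the same radiative resistance, so the flux falls to 1/(N+1) of its unshielded value.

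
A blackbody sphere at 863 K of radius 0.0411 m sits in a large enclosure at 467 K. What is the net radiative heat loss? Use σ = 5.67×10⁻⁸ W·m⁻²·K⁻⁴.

A = 4πr² = 4π × (0.0411)² = 0.0212 m².
Q = σA(T⁴ − T_s⁴). T⁴ − T_s⁴ = (863)⁴ − (467)⁴ = 5.55×10^11 − 4.76×10^10 = 5.07×10^11 K⁴.
Q = 5.67×10⁻⁸ × 0.0212 × 5.07×10^11 = 610 W.

Q ≈ 610 W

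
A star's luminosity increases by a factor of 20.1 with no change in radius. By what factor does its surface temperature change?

P ∝ T⁴ ⇒ T ∝ P^(1/4), so T scales by (20.1)^(1/4) = 2.12.

factor ≈ 2.12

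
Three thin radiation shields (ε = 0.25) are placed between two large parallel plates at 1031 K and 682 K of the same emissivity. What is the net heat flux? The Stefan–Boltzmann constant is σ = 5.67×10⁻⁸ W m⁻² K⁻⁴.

q ≈ 1850 W/m²

Each of the 4 gaps contributes resistance (2/ε − 1) = 2/0.25 − 1 = 7.000; total = 28.00.
q = σ(T₁⁴ − T₂⁴) / 28.00 = 5.67×10⁻⁸ × 9.14×10^11 / 28.00 = 1850 W/m².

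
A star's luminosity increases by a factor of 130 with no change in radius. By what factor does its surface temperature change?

P ∝ T⁴ ⇒ T ∝ P^(1/4), so T scales by (130)^(1/4) = 3.38.

factor ≈ 3.38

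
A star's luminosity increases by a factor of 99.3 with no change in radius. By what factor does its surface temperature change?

factor ≈ 3.16

P ∝ T⁴ ⇒ T ∝ P^(1/4), so T scales by (99.3)^(1/4) = 3.16.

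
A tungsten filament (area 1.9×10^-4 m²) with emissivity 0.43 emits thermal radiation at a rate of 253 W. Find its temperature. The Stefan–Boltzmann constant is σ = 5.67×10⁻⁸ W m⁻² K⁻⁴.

T ≈ 2720 K

From P = εσAT⁴, T = (P / εσA)^(1/4) = (253 / (0.43 × 5.67×10⁻⁸ × 1.90×10^-4))^(1/4).
T = (5.46×10^13)^(1/4) = 2720 K.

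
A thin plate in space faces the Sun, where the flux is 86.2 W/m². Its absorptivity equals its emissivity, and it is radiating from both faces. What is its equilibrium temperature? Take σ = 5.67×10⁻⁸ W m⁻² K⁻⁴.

Absorbed flux αS = emitted flux 2εσT⁴ per unit area; with α = ε this gives T = (S/2σ)^(1/4).
T = (86.2 / (2 × 5.67×10⁻⁸))^(1/4) = (7.60×10^8)^(1/4).
T = 166 K.

T ≈ 166 K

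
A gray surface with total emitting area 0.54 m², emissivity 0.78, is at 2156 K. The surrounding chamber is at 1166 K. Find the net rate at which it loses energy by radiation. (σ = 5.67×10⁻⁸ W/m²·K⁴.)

Q = εσA(T⁴ − T_s⁴). T⁴ − T_s⁴ = (2156)⁴ − (1166)⁴ = 2.16×10^13 − 1.85×10^12 = 1.98×10^13 K⁴.
Q = 0.78 × 5.67×10⁻⁸ × 0.540 × 1.98×10^13 = 4.72×10^5 W.

Q ≈ 4.72×10^5 W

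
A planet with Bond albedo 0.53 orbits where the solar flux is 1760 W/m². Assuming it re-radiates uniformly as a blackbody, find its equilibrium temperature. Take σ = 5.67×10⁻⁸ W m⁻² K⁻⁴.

Power absorbed = (1−a)S·πR²; power emitted = 4πR²σT⁴. Equating and cancelling πR²:
T = ((1−a)S / 4σ)^(1/4) = (827 / (4 × 5.67×10⁻⁸))^(1/4) = (3.65×10^9)^(1/4).
T = 246 K.

T ≈ 246 K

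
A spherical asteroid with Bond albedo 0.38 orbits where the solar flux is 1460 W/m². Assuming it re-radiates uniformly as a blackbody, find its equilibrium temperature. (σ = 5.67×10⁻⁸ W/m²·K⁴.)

T ≈ 251 K

Power absorbed = (1−a)S·πR²; power emitted = 4πR²σT⁴. Equating and cancelling πR²:
T = ((1−a)S / 4σ)^(1/4) = (905 / (4 × 5.67×10⁻⁸))^(1/4) = (3.99×10^9)^(1/4).
T = 251 K.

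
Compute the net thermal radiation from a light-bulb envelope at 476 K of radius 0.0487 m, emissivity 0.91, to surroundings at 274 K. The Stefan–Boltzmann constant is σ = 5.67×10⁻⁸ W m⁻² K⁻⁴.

Q ≈ 70.3 W

A = 4πr² = 4π × (0.0487)² = 0.0298 m².
Q = εσA(T⁴ − T_s⁴). T⁴ − T_s⁴ = (476)⁴ − (274)⁴ = 5.13×10^10 − 5.64×10^9 = 4.57×10^10 K⁴.
Q = 0.91 × 5.67×10⁻⁸ × 0.0298 × 4.57×10^10 = 70.3 W.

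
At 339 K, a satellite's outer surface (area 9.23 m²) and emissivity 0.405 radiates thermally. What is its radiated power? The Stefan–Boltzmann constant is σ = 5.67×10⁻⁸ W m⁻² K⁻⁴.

P ≈ 2800 W

Stefan–Boltzmann: P = εσAT⁴ = 0.405 × 5.67×10⁻⁸ × 9.23 × (339)⁴ = 0.405 × 5.67×10⁻⁸ × 9.23 × 1.32×10^10.
P = 2800 W.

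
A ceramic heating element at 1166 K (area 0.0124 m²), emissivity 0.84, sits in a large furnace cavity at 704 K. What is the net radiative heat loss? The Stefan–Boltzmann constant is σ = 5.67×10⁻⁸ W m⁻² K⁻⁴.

Q = εσA(T⁴ − T_s⁴). T⁴ − T_s⁴ = (1166)⁴ − (704)⁴ = 1.85×10^12 − 2.46×10^11 = 1.60×10^12 K⁴.
Q = 0.84 × 5.67×10⁻⁸ × 0.0124 × 1.60×10^12 = 947 W.

Q ≈ 947 W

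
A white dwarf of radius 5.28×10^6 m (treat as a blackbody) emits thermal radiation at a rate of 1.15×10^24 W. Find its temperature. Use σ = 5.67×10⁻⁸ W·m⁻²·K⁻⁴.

T ≈ 15500 K

A = 4πr² = 4π × (5.28×10^6)² = 3.50×10^14 m².
From P = σAT⁴, T = (P / σA)^(1/4) = (1.15×10^24 / (5.67×10⁻⁸ × 3.50×10^14))^(1/4).
T = (5.79×10^16)^(1/4) = 15500 K.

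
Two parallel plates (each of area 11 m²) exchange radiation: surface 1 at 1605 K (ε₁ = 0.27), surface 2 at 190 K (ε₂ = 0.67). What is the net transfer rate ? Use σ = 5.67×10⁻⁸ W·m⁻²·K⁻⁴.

For two large parallel gray plates, q = σ(T₁⁴ − T₂⁴) / (1/ε₁ + 1/ε₂ − 1).
1/ε₁ + 1/ε₂ − 1 = 1/0.27 + 1/0.67 − 1 = 4.196.
T₁⁴ − T₂⁴ = 6.64×10^12 − 1.30×10^9 = 6.63×10^12 K⁴.
q = 5.67×10⁻⁸ × 6.63×10^12 / 4.196 = 89600 W/m².
Q = q·A = 89600 × 11 = 9.86×10^5 W.

Q ≈ 9.86×10^5 W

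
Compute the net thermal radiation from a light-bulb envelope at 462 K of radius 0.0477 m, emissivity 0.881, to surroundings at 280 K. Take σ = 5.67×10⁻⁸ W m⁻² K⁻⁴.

Q ≈ 56.3 W

A = 4πr² = 4π × (0.0477)² = 0.0286 m².
Q = εσA(T⁴ − T_s⁴). T⁴ − T_s⁴ = (462)⁴ − (280)⁴ = 4.56×10^10 − 6.15×10^9 = 3.94×10^10 K⁴.
Q = 0.881 × 5.67×10⁻⁸ × 0.0286 × 3.94×10^10 = 56.3 W.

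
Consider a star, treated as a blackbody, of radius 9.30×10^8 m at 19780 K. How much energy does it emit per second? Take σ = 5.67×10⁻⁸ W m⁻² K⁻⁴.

P ≈ 9.43×10^28 W

A = 4πr² = 4π × (9.30×10^8)² = 1.09×10^19 m².
P = σAT⁴ = 5.67×10⁻⁸ × 1.09×10^19 × (19780)⁴ = 5.67×10⁻⁸ × 1.09×10^19 × 1.53×10^17.
P = 9.43×10^28 W.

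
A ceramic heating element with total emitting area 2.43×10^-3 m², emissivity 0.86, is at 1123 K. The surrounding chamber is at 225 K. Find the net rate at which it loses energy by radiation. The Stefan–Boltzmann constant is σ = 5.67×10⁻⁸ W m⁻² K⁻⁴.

Q ≈ 188 W

Q = εσA(T⁴ − T_s⁴). T⁴ − T_s⁴ = (1123)⁴ − (225)⁴ = 1.59×10^12 − 2.56×10^9 = 1.59×10^12 K⁴.
Q = 0.86 × 5.67×10⁻⁸ × 2.43×10^-3 × 1.59×10^12 = 188 W.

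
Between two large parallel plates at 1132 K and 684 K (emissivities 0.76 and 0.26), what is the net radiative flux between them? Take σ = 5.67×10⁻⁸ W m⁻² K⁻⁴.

For two large parallel gray plates, q = σ(T₁⁴ − T₂⁴) / (1/ε₁ + 1/ε₂ − 1).
1/ε₁ + 1/ε₂ − 1 = 1/0.76 + 1/0.26 − 1 = 4.162.
T₁⁴ − T₂⁴ = 1.64×10^12 − 2.19×10^11 = 1.42×10^12 K⁴.
q = 5.67×10⁻⁸ × 1.42×10^12 / 4.162 = 19400 W/m².

q ≈ 19400 W/m²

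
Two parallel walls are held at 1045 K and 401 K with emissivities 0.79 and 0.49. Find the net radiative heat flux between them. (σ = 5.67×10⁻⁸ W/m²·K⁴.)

q ≈ 28700 W/m²

For two large parallel gray plates, q = σ(T₁⁴ − T₂⁴) / (1/ε₁ + 1/ε₂ − 1).
1/ε₁ + 1/ε₂ − 1 = 1/0.79 + 1/0.49 − 1 = 2.307.
T₁⁴ − T₂⁴ = 1.19×10^12 − 2.59×10^10 = 1.17×10^12 K⁴.
q = 5.67×10⁻⁸ × 1.17×10^12 / 2.307 = 28700 W/m².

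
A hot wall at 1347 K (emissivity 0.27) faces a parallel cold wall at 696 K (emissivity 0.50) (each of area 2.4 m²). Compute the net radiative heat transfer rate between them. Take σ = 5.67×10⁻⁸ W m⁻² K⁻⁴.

Q ≈ 88500 W

For two large parallel gray plates, q = σ(T₁⁴ − T₂⁴) / (1/ε₁ + 1/ε₂ − 1).
1/ε₁ + 1/ε₂ − 1 = 1/0.27 + 1/0.50 − 1 = 4.704.
T₁⁴ − T₂⁴ = 3.29×10^12 − 2.35×10^11 = 3.06×10^12 K⁴.
q = 5.67×10⁻⁸ × 3.06×10^12 / 4.704 = 36900 W/m².
Q = q·A = 36900 × 2.4 = 88500 W.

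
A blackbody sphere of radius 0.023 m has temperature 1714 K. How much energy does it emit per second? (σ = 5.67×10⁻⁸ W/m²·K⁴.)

A = 4πr² = 4π × (0.023)² = 6.65×10^-3 m².
P = σAT⁴ = 5.67×10⁻⁸ × 6.65×10^-3 × (1714)⁴ = 5.67×10⁻⁸ × 6.65×10^-3 × 8.63×10^12.
P = 3250 W.

P ≈ 3250 W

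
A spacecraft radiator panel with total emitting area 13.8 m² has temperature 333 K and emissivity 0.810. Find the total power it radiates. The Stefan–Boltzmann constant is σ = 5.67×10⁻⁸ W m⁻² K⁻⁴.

P ≈ 7790 W

P = εσAT⁴ = 0.810 × 5.67×10⁻⁸ × 13.8 × (333)⁴ = 0.810 × 5.67×10⁻⁸ × 13.8 × 1.23×10^10.
P = 7790 W.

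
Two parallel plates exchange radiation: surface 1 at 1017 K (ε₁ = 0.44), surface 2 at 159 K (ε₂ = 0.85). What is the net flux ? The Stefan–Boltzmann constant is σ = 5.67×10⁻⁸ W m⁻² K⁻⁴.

For two large parallel gray plates, q = σ(T₁⁴ − T₂⁴) / (1/ε₁ + 1/ε₂ − 1).
1/ε₁ + 1/ε₂ − 1 = 1/0.44 + 1/0.85 − 1 = 2.449.
T₁⁴ − T₂⁴ = 1.07×10^12 − 6.39×10^8 = 1.07×10^12 K⁴.
q = 5.67×10⁻⁸ × 1.07×10^12 / 2.449 = 24800 W/m².

q ≈ 24800 W/m²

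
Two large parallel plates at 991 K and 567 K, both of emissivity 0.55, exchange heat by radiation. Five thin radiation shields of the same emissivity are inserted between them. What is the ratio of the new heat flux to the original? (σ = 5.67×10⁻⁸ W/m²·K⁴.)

ratio ≈ 0.167

With N identical shields there are N+1 = 6 gaps in series, each with the same radiative resistance, so the flux falls to 1/(N+1) of its unshielded value.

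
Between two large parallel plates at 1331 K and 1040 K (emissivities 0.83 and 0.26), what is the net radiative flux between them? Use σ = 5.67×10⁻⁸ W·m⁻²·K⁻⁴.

q ≈ 27600 W/m²

For two large parallel gray plates, q = σ(T₁⁴ − T₂⁴) / (1/ε₁ + 1/ε₂ − 1).
1/ε₁ + 1/ε₂ − 1 = 1/0.83 + 1/0.26 − 1 = 4.051.
T₁⁴ − T₂⁴ = 3.14×10^12 − 1.17×10^12 = 1.97×10^12 K⁴.
q = 5.67×10⁻⁸ × 1.97×10^12 / 4.051 = 27600 W/m².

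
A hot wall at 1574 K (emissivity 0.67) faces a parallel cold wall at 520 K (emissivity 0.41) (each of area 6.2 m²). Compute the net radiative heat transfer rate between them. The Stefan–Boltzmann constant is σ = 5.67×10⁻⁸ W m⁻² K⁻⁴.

Q ≈ 7.27×10^5 W

For two large parallel gray plates, q = σ(T₁⁴ − T₂⁴) / (1/ε₁ + 1/ε₂ − 1).
1/ε₁ + 1/ε₂ − 1 = 1/0.67 + 1/0.41 − 1 = 2.932.
T₁⁴ − T₂⁴ = 6.14×10^12 − 7.31×10^10 = 6.06×10^12 K⁴.
q = 5.67×10⁻⁸ × 6.06×10^12 / 2.932 = 1.17×10^5 W/m².
Q = q·A = 1.17×10^5 × 6.2 = 7.27×10^5 W.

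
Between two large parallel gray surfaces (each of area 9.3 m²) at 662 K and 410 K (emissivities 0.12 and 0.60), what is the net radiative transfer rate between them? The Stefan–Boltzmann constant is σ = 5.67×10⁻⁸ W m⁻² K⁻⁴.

Q ≈ 9600 W

For two large parallel gray plates, q = σ(T₁⁴ − T₂⁴) / (1/ε₁ + 1/ε₂ − 1).
1/ε₁ + 1/ε₂ − 1 = 1/0.12 + 1/0.60 − 1 = 9.000.
T₁⁴ − T₂⁴ = 1.92×10^11 − 2.83×10^10 = 1.64×10^11 K⁴.
q = 5.67×10⁻⁸ × 1.64×10^11 / 9.000 = 1030 W/m².
Q = q·A = 1030 × 9.3 = 9600 W.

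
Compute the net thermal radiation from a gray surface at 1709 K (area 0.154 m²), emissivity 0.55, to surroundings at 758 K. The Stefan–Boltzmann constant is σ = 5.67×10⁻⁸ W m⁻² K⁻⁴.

Q = εσA(T⁴ − T_s⁴). T⁴ − T_s⁴ = (1709)⁴ − (758)⁴ = 8.53×10^12 − 3.30×10^11 = 8.20×10^12 K⁴.
Q = 0.55 × 5.67×10⁻⁸ × 0.154 × 8.20×10^12 = 39400 W.

Q ≈ 39400 W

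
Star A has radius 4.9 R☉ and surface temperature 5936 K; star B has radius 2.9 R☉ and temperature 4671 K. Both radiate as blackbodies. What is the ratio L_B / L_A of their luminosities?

L_B/L_A ≈ 0.134

L = 4πR²σT⁴ ∝ R²T⁴, so L_B/L_A = (2.9/4.9)² × (4671/5936)⁴ = 0.350 × 0.383 = 0.134.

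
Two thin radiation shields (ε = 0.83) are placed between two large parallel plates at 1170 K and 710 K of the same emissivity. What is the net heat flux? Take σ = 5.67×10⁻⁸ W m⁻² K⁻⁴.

Each of the 3 gaps contributes resistance (2/ε − 1) = 2/0.83 − 1 = 1.410; total = 4.229.
q = σ(T₁⁴ − T₂⁴) / 4.229 = 5.67×10⁻⁸ × 1.62×10^12 / 4.229 = 21700 W/m².

q ≈ 21700 W/m²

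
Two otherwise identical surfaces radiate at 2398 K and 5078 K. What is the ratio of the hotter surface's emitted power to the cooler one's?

P ∝ T⁴, so the ratio is (5078/2398)⁴ = (2.118)⁴ = 20.1.

ratio ≈ 20.1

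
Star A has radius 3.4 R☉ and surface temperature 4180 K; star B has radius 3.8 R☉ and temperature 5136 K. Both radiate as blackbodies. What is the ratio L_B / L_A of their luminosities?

L_B/L_A ≈ 2.85

L = 4πR²σT⁴ ∝ R²T⁴, so L_B/L_A = (3.8/3.4)² × (5136/4180)⁴ = 1.25 × 2.28 = 2.85.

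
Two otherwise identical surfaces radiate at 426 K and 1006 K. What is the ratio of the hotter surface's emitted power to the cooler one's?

ratio ≈ 31.1

P ∝ T⁴, so the ratio is (1006/426)⁴ = (2.362)⁴ = 31.1.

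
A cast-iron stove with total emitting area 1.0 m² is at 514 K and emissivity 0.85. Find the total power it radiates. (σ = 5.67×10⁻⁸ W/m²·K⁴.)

P ≈ 3360 W

Stefan–Boltzmann: P = εσAT⁴ = 0.85 × 5.67×10⁻⁸ × 1.00 × (514)⁴ = 0.85 × 5.67×10⁻⁸ × 1.00 × 6.98×10^10.
P = 3360 W.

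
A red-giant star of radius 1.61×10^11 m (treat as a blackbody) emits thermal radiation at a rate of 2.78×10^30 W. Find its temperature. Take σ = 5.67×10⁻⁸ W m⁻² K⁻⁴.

A = 4πr² = 4π × (1.61×10^11)² = 3.26×10^23 m².
From P = σAT⁴, T = (P / σA)^(1/4) = (2.78×10^30 / (5.67×10⁻⁸ × 3.26×10^23))^(1/4).
T = (1.51×10^14)^(1/4) = 3500 K.

T ≈ 3500 K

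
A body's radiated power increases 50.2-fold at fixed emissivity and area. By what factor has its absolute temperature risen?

P ∝ T⁴ ⇒ T ∝ P^(1/4), so T scales by (50.2)^(1/4) = 2.66.

factor ≈ 2.66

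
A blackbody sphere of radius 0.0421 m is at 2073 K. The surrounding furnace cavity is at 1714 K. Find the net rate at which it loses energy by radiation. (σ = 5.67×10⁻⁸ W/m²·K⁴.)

Q ≈ 12400 W

A = 4πr² = 4π × (0.0421)² = 0.0223 m².
Q = σA(T⁴ − T_s⁴). T⁴ − T_s⁴ = (2073)⁴ − (1714)⁴ = 1.85×10^13 − 8.63×10^12 = 9.84×10^12 K⁴.
Q = 5.67×10⁻⁸ × 0.0223 × 9.84×10^12 = 12400 W.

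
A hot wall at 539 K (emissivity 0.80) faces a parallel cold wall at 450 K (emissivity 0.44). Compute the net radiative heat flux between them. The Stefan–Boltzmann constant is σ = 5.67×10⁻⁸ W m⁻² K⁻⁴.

For two large parallel gray plates, q = σ(T₁⁴ − T₂⁴) / (1/ε₁ + 1/ε₂ − 1).
1/ε₁ + 1/ε₂ − 1 = 1/0.80 + 1/0.44 − 1 = 2.523.
T₁⁴ − T₂⁴ = 8.44×10^10 − 4.10×10^10 = 4.34×10^10 K⁴.
q = 5.67×10⁻⁸ × 4.34×10^10 / 2.523 = 975 W/m².

q ≈ 975 W/m²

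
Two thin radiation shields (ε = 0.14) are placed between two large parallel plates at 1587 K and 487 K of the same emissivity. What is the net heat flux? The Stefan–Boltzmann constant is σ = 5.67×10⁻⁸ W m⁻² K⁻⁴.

Each of the 3 gaps contributes resistance (2/ε − 1) = 2/0.14 − 1 = 13.29; total = 39.86.
q = σ(T₁⁴ − T₂⁴) / 39.86 = 5.67×10⁻⁸ × 6.29×10^12 / 39.86 = 8940 W/m².

q ≈ 8940 W/m²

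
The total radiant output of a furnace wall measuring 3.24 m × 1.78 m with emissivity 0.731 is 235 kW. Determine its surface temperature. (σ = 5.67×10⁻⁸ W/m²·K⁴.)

T ≈ 996 K

A = 3.24 × 1.78 = 5.77 m².
From P = εσAT⁴, T = (P / εσA)^(1/4) = (2.35×10^5 / (0.731 × 5.67×10⁻⁸ × 5.77))^(1/4).
T = (9.83×10^11)^(1/4) = 996 K.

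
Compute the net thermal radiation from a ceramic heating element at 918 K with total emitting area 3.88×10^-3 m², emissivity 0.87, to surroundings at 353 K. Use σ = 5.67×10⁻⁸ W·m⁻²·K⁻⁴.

Q = εσA(T⁴ − T_s⁴). T⁴ − T_s⁴ = (918)⁴ − (353)⁴ = 7.10×10^11 − 1.55×10^10 = 6.95×10^11 K⁴.
Q = 0.87 × 5.67×10⁻⁸ × 3.88×10^-3 × 6.95×10^11 = 133 W.

Q ≈ 133 W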